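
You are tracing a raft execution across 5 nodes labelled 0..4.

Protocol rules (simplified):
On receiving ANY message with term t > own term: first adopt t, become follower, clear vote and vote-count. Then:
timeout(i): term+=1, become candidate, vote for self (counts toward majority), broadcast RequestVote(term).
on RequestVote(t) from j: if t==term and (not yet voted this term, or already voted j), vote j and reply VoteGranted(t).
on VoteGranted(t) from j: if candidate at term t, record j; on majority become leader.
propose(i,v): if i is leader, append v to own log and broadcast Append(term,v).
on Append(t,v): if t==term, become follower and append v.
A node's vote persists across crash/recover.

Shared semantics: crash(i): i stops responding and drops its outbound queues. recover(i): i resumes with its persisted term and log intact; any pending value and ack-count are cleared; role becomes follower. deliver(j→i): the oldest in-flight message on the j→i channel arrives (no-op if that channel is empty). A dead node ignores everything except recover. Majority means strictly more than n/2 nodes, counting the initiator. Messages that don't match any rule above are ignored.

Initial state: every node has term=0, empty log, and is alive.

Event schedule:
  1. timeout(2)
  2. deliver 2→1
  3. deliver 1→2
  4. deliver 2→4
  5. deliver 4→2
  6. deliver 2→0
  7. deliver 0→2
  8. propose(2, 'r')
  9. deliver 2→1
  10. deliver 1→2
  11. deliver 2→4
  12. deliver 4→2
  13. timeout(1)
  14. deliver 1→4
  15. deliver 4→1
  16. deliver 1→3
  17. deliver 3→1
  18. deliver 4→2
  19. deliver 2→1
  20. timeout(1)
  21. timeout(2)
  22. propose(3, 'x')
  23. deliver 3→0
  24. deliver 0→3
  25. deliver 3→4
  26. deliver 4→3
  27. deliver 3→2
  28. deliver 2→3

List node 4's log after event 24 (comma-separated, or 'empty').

e1 timeout(2): 2[cand,t=1,-]
e2 deliver 2→1: 1[foll,t=1,-]
e3 deliver 1→2: ·
e4 deliver 2→4: 4[foll,t=1,-]
e5 deliver 4→2: 2[lead,t=1,-]
e6 deliver 2→0: 0[foll,t=1,-]
e7 deliver 0→2: ·
e8 propose(2,'r'): 2[lead,t=1,r]
e9 deliver 2→1: 1[foll,t=1,r]
e10 deliver 1→2: ·
e11 deliver 2→4: 4[foll,t=1,r]
e12 deliver 4→2: ·
e13 timeout(1): 1[cand,t=2,r]
e14 deliver 1→4: 4[foll,t=2,r]
e15 deliver 4→1: ·
e16 deliver 1→3: 3[foll,t=2,-]
e17 deliver 3→1: 1[lead,t=2,r]
e18 deliver 4→2: ·
e19 deliver 2→1: ·
e20 timeout(1): 1[cand,t=3,r]
e21 timeout(2): 2[cand,t=2,r]
e22 propose(3,'x'): ·
e23 deliver 3→0: ·
e24 deliver 0→3: ·

r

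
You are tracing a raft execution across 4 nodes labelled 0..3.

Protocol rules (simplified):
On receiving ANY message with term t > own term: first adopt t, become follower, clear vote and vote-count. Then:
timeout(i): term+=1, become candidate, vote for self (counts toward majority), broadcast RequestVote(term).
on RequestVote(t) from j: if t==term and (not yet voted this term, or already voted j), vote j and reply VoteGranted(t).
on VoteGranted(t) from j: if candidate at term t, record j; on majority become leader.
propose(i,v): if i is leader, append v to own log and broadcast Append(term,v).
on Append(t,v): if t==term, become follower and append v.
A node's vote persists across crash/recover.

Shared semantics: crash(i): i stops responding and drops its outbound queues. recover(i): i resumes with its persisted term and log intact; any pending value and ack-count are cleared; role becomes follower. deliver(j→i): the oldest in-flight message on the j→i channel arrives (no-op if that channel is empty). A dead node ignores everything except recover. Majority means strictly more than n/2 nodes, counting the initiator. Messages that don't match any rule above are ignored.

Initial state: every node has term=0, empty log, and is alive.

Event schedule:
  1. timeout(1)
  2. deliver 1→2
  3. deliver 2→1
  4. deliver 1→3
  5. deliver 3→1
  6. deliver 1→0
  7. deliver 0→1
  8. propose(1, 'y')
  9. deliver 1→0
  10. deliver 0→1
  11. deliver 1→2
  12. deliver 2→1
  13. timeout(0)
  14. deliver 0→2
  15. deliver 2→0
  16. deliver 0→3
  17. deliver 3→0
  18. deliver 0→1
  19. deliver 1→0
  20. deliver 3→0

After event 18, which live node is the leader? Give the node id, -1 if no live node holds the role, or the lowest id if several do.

0

step 1 timeout(1): 1={cand,t=1,log=-}
step 2 deliver 1→2: 2={foll,t=1,log=-}
step 3 deliver 2→1: —
step 4 deliver 1→3: 3={foll,t=1,log=-}
step 5 deliver 3→1: 1={lead,t=1,log=-}
step 6 deliver 1→0: 0={foll,t=1,log=-}
step 7 deliver 0→1: —
step 8 propose(1,'y'): 1={lead,t=1,log=y}
step 9 deliver 1→0: 0={foll,t=1,log=y}
step 10 deliver 0→1: —
step 11 deliver 1→2: 2={foll,t=1,log=y}
step 12 deliver 2→1: —
step 13 timeout(0): 0={cand,t=2,log=y}
step 14 deliver 0→2: 2={foll,t=2,log=y}
step 15 deliver 2→0: —
step 16 deliver 0→3: 3={foll,t=2,log=-}
step 17 deliver 3→0: 0={lead,t=2,log=y}
step 18 deliver 0→1: 1={foll,t=2,log=y}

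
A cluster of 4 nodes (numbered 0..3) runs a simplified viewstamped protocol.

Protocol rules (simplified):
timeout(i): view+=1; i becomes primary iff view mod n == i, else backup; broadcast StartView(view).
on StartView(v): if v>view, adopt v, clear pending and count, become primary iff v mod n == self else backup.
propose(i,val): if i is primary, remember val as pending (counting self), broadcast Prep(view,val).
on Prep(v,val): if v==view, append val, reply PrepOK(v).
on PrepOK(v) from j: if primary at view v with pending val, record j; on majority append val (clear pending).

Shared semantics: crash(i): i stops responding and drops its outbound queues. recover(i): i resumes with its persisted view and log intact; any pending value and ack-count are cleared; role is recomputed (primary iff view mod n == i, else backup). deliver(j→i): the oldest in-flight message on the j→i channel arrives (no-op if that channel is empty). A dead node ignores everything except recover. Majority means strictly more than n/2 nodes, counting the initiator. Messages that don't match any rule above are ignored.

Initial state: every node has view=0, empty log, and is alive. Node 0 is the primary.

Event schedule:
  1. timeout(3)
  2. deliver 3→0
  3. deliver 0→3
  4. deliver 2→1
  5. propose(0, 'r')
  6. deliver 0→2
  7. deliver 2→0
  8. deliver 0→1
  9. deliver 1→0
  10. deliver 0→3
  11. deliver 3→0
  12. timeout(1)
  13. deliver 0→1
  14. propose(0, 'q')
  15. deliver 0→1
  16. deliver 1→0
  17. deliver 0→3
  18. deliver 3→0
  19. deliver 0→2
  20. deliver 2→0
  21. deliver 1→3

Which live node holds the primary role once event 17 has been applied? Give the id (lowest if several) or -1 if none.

[1] timeout(3) → N3(back v1 [-])
[2] deliver 3→0 → N0(back v1 [-])
[3] deliver 0→3 → ∅
[4] deliver 2→1 → ∅
[5] propose(0,'r') → ∅
[6] deliver 0→2 → ∅
[7] deliver 2→0 → ∅
[8] deliver 0→1 → ∅
[9] deliver 1→0 → ∅
[10] deliver 0→3 → ∅
[11] deliver 3→0 → ∅
[12] timeout(1) → N1(prim v1 [-])
[13] deliver 0→1 → ∅
[14] propose(0,'q') → ∅
[15] deliver 0→1 → ∅
[16] deliver 1→0 → ∅
[17] deliver 0→3 → ∅

1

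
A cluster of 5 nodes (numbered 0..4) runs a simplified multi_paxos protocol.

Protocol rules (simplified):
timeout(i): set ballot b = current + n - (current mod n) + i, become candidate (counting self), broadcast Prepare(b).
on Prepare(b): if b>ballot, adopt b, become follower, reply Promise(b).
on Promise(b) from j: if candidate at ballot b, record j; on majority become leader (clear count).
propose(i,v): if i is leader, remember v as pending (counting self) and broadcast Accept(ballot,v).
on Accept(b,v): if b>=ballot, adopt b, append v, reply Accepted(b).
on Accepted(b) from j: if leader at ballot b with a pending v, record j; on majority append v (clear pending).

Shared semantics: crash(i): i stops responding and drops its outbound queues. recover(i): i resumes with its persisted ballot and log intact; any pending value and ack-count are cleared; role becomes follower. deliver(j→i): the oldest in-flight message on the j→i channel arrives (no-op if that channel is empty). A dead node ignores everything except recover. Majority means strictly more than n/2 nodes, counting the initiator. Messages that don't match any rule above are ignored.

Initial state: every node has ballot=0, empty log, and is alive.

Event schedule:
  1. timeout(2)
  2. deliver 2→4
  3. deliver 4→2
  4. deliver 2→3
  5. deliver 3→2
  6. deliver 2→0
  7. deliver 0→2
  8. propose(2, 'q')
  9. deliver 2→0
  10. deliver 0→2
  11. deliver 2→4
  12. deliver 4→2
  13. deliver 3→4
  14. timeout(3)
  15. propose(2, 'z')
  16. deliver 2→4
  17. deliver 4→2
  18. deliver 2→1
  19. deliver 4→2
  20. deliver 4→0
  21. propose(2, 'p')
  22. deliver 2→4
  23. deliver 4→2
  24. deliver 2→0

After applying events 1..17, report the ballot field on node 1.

0

after 1 — timeout(2): n2:cand/b7/[-]
after 2 — deliver 2→4: n4:foll/b7/[-]
after 3 — deliver 4→2: ·
after 4 — deliver 2→3: n3:foll/b7/[-]
after 5 — deliver 3→2: n2:lead/b7/[-]
after 6 — deliver 2→0: n0:foll/b7/[-]
after 7 — deliver 0→2: ·
after 8 — propose(2,'q'): ·
after 9 — deliver 2→0: n0:foll/b7/[q]
after 10 — deliver 0→2: ·
after 11 — deliver 2→4: n4:foll/b7/[q]
after 12 — deliver 4→2: n2:lead/b7/[q]
after 13 — deliver 3→4: ·
after 14 — timeout(3): n3:cand/b13/[-]
after 15 — propose(2,'z'): ·
after 16 — deliver 2→4: n4:foll/b7/[q,z]
after 17 — deliver 4→2: ·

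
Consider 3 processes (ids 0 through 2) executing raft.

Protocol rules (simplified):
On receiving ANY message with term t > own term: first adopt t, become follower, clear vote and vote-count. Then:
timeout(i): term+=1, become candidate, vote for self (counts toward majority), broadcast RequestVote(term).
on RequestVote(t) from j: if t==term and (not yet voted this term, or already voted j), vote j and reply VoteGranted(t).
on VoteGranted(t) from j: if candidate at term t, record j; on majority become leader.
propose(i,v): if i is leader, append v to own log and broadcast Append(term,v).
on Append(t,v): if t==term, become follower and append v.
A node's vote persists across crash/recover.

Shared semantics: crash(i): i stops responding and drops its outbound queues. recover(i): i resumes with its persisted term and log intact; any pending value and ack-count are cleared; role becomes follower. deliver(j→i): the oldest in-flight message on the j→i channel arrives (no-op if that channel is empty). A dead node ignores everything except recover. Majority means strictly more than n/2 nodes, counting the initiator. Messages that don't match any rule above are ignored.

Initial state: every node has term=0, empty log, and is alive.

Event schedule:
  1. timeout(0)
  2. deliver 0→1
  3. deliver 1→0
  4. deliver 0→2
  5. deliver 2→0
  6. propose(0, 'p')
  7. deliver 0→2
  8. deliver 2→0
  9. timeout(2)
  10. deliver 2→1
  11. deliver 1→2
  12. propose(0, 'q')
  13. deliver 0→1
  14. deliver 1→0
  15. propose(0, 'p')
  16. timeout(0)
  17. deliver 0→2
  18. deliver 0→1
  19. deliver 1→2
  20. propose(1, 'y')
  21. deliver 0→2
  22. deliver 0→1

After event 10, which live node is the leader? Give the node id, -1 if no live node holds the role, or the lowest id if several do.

0

e1 timeout(0): 0[cand,t=1,-]
e2 deliver 0→1: 1[foll,t=1,-]
e3 deliver 1→0: 0[lead,t=1,-]
e4 deliver 0→2: 2[foll,t=1,-]
e5 deliver 2→0: ·
e6 propose(0,'p'): 0[lead,t=1,p]
e7 deliver 0→2: 2[foll,t=1,p]
e8 deliver 2→0: ·
e9 timeout(2): 2[cand,t=2,p]
e10 deliver 2→1: 1[foll,t=2,-]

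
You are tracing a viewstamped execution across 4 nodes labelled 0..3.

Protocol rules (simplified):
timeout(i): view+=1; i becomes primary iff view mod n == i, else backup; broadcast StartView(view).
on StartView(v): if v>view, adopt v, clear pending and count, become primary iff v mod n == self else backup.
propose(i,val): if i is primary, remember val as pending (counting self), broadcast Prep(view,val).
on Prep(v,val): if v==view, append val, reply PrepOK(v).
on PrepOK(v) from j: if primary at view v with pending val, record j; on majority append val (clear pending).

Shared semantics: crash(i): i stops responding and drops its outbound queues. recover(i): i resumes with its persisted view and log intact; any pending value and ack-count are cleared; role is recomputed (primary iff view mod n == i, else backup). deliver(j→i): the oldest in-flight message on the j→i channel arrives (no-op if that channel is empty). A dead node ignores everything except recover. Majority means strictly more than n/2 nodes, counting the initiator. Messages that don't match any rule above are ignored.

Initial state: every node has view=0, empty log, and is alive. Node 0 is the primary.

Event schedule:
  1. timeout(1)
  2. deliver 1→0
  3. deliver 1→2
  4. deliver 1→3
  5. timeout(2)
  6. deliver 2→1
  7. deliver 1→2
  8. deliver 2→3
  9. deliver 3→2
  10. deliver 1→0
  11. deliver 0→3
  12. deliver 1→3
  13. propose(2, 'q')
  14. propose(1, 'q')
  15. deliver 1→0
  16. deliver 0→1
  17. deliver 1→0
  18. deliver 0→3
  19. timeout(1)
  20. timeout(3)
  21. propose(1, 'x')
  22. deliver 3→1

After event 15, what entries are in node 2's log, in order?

empty

step 1 timeout(1): 1={prim,v=1,log=-}
step 2 deliver 1→0: 0={back,v=1,log=-}
step 3 deliver 1→2: 2={back,v=1,log=-}
step 4 deliver 1→3: 3={back,v=1,log=-}
step 5 timeout(2): 2={prim,v=2,log=-}
step 6 deliver 2→1: 1={back,v=2,log=-}
step 7 deliver 1→2: —
step 8 deliver 2→3: 3={back,v=2,log=-}
step 9 deliver 3→2: —
step 10 deliver 1→0: —
step 11 deliver 0→3: —
step 12 deliver 1→3: —
step 13 propose(2,'q'): —
step 14 propose(1,'q'): —
step 15 deliver 1→0: —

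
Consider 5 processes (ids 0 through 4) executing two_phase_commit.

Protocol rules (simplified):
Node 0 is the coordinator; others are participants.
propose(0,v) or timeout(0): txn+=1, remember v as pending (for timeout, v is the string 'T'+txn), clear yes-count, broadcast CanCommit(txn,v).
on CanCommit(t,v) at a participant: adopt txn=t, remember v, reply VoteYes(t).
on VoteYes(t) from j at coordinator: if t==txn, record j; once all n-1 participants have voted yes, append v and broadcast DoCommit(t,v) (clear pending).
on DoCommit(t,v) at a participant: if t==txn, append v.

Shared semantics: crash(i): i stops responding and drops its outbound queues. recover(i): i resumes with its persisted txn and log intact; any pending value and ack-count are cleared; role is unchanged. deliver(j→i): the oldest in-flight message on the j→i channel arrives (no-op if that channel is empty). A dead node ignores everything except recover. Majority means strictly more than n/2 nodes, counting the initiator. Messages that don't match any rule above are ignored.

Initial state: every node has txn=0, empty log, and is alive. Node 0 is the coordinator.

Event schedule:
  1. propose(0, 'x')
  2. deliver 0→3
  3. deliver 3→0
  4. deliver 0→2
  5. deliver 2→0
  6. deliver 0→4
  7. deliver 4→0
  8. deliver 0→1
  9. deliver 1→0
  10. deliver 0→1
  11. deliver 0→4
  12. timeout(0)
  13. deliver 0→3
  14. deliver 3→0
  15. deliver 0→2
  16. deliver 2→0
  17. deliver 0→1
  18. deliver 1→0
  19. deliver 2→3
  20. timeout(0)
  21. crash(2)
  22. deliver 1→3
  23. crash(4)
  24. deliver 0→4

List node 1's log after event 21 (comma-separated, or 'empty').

1. propose(0,'x'):  <0:coor t1 ->
2. deliver 0→3:  <3:part t1 ->
3. deliver 3→0:  nop
4. deliver 0→2:  <2:part t1 ->
5. deliver 2→0:  nop
6. deliver 0→4:  <4:part t1 ->
7. deliver 4→0:  nop
8. deliver 0→1:  <1:part t1 ->
9. deliver 1→0:  <0:coor t1 x>
10. deliver 0→1:  <1:part t1 x>
11. deliver 0→4:  <4:part t1 x>
12. timeout(0):  <0:coor t2 x>
13. deliver 0→3:  <3:part t1 x>
14. deliver 3→0:  nop
15. deliver 0→2:  <2:part t1 x>
16. deliver 2→0:  nop
17. deliver 0→1:  <1:part t2 x>
18. deliver 1→0:  nop
19. deliver 2→3:  nop
20. timeout(0):  <0:coor t3 x>
21. crash(2):  <2:✗part t1 x>

x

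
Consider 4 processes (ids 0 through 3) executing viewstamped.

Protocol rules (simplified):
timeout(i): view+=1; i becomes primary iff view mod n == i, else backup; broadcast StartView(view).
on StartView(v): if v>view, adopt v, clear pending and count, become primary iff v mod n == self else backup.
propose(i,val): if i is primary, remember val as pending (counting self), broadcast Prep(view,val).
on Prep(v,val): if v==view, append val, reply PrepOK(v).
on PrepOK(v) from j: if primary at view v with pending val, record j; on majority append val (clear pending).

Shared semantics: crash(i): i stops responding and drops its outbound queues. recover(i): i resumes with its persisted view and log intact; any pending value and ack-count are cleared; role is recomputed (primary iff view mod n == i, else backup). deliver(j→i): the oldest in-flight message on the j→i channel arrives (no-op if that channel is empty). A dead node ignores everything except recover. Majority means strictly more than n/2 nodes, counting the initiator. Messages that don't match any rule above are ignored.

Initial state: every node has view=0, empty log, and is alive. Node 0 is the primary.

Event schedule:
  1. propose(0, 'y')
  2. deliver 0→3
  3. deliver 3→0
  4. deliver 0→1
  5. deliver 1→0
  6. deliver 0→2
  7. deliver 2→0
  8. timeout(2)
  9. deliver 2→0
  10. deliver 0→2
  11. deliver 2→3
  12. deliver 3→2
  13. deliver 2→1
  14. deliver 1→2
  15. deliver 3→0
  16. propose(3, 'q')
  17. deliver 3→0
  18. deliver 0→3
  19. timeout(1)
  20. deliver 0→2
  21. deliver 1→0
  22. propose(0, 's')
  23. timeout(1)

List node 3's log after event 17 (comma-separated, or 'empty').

y

after 1 — propose(0,'y'): ·
after 2 — deliver 0→3: n3:back/v0/[y]
after 3 — deliver 3→0: ·
after 4 — deliver 0→1: n1:back/v0/[y]
after 5 — deliver 1→0: n0:prim/v0/[y]
after 6 — deliver 0→2: n2:back/v0/[y]
after 7 — deliver 2→0: ·
after 8 — timeout(2): n2:back/v1/[y]
after 9 — deliver 2→0: n0:back/v1/[y]
after 10 — deliver 0→2: ·
after 11 — deliver 2→3: n3:back/v1/[y]
after 12 — deliver 3→2: ·
after 13 — deliver 2→1: n1:prim/v1/[y]
after 14 — deliver 1→2: ·
after 15 — deliver 3→0: ·
after 16 — propose(3,'q'): ·
after 17 — deliver 3→0: ·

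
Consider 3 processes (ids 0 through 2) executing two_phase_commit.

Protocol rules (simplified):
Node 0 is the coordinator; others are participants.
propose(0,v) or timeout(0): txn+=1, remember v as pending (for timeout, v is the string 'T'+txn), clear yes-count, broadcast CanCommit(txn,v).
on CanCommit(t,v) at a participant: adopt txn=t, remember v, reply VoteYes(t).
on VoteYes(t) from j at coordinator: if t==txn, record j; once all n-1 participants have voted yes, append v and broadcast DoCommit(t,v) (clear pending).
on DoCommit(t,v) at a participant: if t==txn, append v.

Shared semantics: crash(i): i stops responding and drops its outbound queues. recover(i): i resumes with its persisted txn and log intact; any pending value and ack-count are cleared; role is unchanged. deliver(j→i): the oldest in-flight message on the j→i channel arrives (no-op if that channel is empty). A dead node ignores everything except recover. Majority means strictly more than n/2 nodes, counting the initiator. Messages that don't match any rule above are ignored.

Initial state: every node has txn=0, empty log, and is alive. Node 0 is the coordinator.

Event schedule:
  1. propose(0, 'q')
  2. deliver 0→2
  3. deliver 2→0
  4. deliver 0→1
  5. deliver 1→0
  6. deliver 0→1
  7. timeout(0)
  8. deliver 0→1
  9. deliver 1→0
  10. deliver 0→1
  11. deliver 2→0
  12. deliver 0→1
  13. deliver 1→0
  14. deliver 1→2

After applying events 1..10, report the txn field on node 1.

2

[1] propose(0,'q') → N0(coor t1 [-])
[2] deliver 0→2 → N2(part t1 [-])
[3] deliver 2→0 → ∅
[4] deliver 0→1 → N1(part t1 [-])
[5] deliver 1→0 → N0(coor t1 [q])
[6] deliver 0→1 → N1(part t1 [q])
[7] timeout(0) → N0(coor t2 [q])
[8] deliver 0→1 → N1(part t2 [q])
[9] deliver 1→0 → ∅
[10] deliver 0→1 → ∅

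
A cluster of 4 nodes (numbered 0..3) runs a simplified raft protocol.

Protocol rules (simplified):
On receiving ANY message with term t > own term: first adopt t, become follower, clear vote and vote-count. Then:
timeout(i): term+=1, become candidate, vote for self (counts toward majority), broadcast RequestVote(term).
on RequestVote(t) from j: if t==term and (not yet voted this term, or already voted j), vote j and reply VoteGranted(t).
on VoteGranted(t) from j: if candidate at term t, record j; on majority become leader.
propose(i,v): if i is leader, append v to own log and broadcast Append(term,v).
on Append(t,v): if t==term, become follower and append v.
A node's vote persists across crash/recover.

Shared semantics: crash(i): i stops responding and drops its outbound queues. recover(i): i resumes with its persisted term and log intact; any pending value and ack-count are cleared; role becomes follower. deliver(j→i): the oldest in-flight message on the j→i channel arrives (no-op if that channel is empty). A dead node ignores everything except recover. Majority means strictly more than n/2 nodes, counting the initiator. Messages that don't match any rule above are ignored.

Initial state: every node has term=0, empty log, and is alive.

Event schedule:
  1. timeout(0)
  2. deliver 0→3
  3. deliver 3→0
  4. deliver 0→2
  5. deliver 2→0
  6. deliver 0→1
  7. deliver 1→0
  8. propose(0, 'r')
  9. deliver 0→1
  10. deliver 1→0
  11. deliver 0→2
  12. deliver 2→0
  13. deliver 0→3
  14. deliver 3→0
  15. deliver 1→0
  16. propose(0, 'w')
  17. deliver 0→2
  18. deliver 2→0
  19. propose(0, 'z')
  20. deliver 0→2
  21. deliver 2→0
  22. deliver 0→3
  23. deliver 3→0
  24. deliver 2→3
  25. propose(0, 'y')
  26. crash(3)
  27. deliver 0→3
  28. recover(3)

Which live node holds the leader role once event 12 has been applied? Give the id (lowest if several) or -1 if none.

0

1. timeout(0):  <0:cand t1 ->
2. deliver 0→3:  <3:foll t1 ->
3. deliver 3→0:  nop
4. deliver 0→2:  <2:foll t1 ->
5. deliver 2→0:  <0:lead t1 ->
6. deliver 0→1:  <1:foll t1 ->
7. deliver 1→0:  nop
8. propose(0,'r'):  <0:lead t1 r>
9. deliver 0→1:  <1:foll t1 r>
10. deliver 1→0:  nop
11. deliver 0→2:  <2:foll t1 r>
12. deliver 2→0:  nop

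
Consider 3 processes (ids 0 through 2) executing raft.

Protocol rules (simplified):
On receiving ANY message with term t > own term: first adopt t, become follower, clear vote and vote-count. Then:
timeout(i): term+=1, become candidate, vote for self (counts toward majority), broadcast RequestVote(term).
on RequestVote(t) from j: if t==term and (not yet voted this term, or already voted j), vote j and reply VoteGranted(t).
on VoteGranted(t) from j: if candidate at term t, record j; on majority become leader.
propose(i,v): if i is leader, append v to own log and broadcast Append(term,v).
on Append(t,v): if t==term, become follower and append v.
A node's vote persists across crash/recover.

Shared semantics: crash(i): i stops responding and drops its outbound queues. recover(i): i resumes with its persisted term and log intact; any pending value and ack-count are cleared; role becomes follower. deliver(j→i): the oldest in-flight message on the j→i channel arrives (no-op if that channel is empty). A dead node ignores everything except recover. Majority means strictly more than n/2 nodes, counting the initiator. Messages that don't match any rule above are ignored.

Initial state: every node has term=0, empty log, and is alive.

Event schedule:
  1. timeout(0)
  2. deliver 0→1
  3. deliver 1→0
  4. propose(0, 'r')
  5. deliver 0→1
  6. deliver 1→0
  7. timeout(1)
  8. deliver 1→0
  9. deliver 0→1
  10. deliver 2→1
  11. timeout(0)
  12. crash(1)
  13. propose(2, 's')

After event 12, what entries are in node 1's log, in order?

step 1 timeout(0): 0={cand,t=1,log=-}
step 2 deliver 0→1: 1={foll,t=1,log=-}
step 3 deliver 1→0: 0={lead,t=1,log=-}
step 4 propose(0,'r'): 0={lead,t=1,log=r}
step 5 deliver 0→1: 1={foll,t=1,log=r}
step 6 deliver 1→0: —
step 7 timeout(1): 1={cand,t=2,log=r}
step 8 deliver 1→0: 0={foll,t=2,log=r}
step 9 deliver 0→1: 1={lead,t=2,log=r}
step 10 deliver 2→1: —
step 11 timeout(0): 0={cand,t=3,log=r}
step 12 crash(1): 1={✗lead,t=2,log=r}

r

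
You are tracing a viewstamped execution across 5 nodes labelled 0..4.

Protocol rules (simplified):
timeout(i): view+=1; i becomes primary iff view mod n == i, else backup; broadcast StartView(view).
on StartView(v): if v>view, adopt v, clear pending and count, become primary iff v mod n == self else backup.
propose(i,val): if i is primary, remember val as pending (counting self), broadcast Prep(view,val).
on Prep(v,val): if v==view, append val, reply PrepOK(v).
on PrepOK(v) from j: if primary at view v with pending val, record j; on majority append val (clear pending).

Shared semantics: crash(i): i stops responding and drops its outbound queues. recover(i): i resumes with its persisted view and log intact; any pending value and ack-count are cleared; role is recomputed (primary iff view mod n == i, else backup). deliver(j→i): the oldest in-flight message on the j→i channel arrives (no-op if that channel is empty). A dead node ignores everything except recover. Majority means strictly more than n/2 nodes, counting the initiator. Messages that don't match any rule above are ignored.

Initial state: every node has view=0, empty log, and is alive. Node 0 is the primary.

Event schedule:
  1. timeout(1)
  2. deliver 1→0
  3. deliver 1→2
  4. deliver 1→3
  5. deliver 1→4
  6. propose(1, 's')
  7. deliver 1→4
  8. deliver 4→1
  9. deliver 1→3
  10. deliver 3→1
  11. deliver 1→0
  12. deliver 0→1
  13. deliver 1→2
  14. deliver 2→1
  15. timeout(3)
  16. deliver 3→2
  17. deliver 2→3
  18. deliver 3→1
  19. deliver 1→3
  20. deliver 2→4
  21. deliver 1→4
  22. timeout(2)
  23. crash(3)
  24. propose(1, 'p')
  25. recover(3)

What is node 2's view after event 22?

[1] timeout(1) → N1(prim v1 [-])
[2] deliver 1→0 → N0(back v1 [-])
[3] deliver 1→2 → N2(back v1 [-])
[4] deliver 1→3 → N3(back v1 [-])
[5] deliver 1→4 → N4(back v1 [-])
[6] propose(1,'s') → ∅
[7] deliver 1→4 → N4(back v1 [s])
[8] deliver 4→1 → ∅
[9] deliver 1→3 → N3(back v1 [s])
[10] deliver 3→1 → N1(prim v1 [s])
[11] deliver 1→0 → N0(back v1 [s])
[12] deliver 0→1 → ∅
[13] deliver 1→2 → N2(back v1 [s])
[14] deliver 2→1 → ∅
[15] timeout(3) → N3(back v2 [s])
[16] deliver 3→2 → N2(prim v2 [s])
[17] deliver 2→3 → ∅
[18] deliver 3→1 → N1(back v2 [s])
[19] deliver 1→3 → ∅
[20] deliver 2→4 → ∅
[21] deliver 1→4 → ∅
[22] timeout(2) → N2(back v3 [s])

3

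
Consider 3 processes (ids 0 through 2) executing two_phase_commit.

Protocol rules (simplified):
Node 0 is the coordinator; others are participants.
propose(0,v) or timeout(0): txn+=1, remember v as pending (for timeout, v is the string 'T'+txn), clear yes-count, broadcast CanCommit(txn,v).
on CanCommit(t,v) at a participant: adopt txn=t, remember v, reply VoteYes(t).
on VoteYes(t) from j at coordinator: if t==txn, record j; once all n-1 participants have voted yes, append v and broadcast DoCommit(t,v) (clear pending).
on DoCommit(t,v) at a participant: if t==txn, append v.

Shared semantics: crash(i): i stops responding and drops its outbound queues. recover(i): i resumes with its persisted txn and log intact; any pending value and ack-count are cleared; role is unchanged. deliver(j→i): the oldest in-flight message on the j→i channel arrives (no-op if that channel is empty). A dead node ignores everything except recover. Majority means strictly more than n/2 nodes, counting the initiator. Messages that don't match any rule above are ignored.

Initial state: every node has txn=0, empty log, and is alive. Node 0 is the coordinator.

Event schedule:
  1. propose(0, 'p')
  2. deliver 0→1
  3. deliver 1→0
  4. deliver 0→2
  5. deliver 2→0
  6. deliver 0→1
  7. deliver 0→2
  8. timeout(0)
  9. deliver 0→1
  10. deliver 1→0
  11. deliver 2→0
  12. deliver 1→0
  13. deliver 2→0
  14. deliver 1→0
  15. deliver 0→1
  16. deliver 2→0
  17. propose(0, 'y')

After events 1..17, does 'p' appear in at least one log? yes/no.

yes

1. propose(0,'p'):  <0:coor t1 ->
2. deliver 0→1:  <1:part t1 ->
3. deliver 1→0:  nop
4. deliver 0→2:  <2:part t1 ->
5. deliver 2→0:  <0:coor t1 p>
6. deliver 0→1:  <1:part t1 p>
7. deliver 0→2:  <2:part t1 p>
8. timeout(0):  <0:coor t2 p>
9. deliver 0→1:  <1:part t2 p>
10. deliver 1→0:  nop
11. deliver 2→0:  nop
12. deliver 1→0:  nop
13. deliver 2→0:  nop
14. deliver 1→0:  nop
15. deliver 0→1:  nop
16. deliver 2→0:  nop
17. propose(0,'y'):  <0:coor t3 p>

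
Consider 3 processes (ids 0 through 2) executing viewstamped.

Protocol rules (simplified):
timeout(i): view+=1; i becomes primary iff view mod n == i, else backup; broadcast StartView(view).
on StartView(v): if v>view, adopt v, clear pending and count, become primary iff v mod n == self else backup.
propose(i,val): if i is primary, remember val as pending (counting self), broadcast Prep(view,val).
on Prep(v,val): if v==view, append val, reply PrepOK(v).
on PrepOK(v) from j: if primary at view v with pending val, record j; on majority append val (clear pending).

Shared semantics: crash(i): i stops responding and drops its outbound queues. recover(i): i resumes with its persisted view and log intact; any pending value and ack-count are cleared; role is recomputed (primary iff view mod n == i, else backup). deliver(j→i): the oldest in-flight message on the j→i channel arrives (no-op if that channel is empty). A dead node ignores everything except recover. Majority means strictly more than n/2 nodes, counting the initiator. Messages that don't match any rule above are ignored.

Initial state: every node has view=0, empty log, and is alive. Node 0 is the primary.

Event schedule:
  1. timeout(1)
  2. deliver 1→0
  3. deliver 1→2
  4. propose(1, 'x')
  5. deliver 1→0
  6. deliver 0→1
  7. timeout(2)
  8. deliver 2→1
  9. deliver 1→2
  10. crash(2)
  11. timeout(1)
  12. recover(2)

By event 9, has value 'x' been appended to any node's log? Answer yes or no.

yes

step 1 timeout(1): 1={prim,v=1,log=-}
step 2 deliver 1→0: 0={back,v=1,log=-}
step 3 deliver 1→2: 2={back,v=1,log=-}
step 4 propose(1,'x'): —
step 5 deliver 1→0: 0={back,v=1,log=x}
step 6 deliver 0→1: 1={prim,v=1,log=x}
step 7 timeout(2): 2={prim,v=2,log=-}
step 8 deliver 2→1: 1={back,v=2,log=x}
step 9 deliver 1→2: —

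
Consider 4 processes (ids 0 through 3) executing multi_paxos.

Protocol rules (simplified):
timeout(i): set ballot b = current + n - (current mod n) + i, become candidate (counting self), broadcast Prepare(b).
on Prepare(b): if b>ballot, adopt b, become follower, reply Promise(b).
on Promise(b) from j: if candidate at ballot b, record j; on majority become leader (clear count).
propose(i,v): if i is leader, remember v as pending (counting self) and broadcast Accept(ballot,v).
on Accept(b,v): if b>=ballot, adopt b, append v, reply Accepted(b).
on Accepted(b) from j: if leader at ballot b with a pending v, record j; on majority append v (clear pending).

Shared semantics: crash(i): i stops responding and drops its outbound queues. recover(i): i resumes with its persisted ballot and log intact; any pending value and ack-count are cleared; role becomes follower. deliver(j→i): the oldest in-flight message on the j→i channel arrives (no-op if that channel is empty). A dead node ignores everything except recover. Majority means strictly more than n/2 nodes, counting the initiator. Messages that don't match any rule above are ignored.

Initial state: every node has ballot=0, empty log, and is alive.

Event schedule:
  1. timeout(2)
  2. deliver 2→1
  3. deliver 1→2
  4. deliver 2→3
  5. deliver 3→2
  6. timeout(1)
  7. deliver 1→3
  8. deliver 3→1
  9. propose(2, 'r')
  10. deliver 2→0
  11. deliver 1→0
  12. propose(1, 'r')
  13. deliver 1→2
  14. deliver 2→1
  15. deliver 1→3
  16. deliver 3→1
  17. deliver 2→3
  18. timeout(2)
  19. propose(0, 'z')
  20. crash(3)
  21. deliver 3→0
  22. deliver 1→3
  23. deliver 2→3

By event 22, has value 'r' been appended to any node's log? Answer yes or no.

after 1 — timeout(2): n2:cand/b6/[-]
after 2 — deliver 2→1: n1:foll/b6/[-]
after 3 — deliver 1→2: ·
after 4 — deliver 2→3: n3:foll/b6/[-]
after 5 — deliver 3→2: n2:lead/b6/[-]
after 6 — timeout(1): n1:cand/b9/[-]
after 7 — deliver 1→3: n3:foll/b9/[-]
after 8 — deliver 3→1: ·
after 9 — propose(2,'r'): ·
after 10 — deliver 2→0: n0:foll/b6/[-]
after 11 — deliver 1→0: n0:foll/b9/[-]
after 12 — propose(1,'r'): ·
after 13 — deliver 1→2: n2:foll/b9/[-]
after 14 — deliver 2→1: ·
after 15 — deliver 1→3: ·
after 16 — deliver 3→1: ·
after 17 — deliver 2→3: ·
after 18 — timeout(2): n2:cand/b14/[-]
after 19 — propose(0,'z'): ·
after 20 — crash(3): n3:✗foll/b9/[-]
after 21 — deliver 3→0: ·
after 22 — deliver 1→3: ·

no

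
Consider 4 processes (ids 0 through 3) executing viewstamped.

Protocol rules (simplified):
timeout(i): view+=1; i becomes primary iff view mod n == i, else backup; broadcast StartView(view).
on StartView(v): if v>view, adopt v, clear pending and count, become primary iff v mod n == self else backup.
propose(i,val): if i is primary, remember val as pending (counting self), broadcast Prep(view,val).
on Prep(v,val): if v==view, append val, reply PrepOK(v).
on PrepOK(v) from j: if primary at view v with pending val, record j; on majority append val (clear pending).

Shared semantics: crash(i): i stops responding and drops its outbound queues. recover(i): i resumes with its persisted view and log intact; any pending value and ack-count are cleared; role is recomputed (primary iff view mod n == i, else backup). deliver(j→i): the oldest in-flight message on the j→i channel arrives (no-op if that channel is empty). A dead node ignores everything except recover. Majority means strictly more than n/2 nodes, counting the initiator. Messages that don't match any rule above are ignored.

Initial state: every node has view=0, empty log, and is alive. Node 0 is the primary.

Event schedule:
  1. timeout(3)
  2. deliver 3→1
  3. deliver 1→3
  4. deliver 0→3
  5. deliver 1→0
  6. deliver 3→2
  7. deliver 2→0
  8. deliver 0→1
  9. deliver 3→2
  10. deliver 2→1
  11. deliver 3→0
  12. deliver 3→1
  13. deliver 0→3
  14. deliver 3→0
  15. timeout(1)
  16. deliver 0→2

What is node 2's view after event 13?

1

[1] timeout(3) → N3(back v1 [-])
[2] deliver 3→1 → N1(prim v1 [-])
[3] deliver 1→3 → ∅
[4] deliver 0→3 → ∅
[5] deliver 1→0 → ∅
[6] deliver 3→2 → N2(back v1 [-])
[7] deliver 2→0 → ∅
[8] deliver 0→1 → ∅
[9] deliver 3→2 → ∅
[10] deliver 2→1 → ∅
[11] deliver 3→0 → N0(back v1 [-])
[12] deliver 3→1 → ∅
[13] deliver 0→3 → ∅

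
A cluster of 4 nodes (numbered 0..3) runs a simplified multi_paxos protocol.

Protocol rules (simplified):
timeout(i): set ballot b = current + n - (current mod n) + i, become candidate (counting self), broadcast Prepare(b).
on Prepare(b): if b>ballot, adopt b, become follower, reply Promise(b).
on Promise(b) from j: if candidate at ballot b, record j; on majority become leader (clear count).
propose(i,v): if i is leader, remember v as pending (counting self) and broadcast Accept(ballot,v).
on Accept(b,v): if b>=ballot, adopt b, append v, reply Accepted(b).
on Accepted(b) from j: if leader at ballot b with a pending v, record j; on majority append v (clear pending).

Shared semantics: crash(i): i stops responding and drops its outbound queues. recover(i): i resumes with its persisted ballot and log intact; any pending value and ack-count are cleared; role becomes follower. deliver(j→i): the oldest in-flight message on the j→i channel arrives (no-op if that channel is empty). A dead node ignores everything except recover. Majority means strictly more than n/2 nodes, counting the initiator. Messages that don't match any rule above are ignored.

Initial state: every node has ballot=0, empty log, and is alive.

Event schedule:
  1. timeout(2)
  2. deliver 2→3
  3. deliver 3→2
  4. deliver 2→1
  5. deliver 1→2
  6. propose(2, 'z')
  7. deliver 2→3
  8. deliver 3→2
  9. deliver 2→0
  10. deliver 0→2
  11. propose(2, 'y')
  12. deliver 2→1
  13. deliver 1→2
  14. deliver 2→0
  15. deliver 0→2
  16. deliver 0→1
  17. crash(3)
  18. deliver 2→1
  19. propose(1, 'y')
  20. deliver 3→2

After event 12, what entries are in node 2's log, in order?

empty

step 1 timeout(2): 2={cand,b=6,log=-}
step 2 deliver 2→3: 3={foll,b=6,log=-}
step 3 deliver 3→2: —
step 4 deliver 2→1: 1={foll,b=6,log=-}
step 5 deliver 1→2: 2={lead,b=6,log=-}
step 6 propose(2,'z'): —
step 7 deliver 2→3: 3={foll,b=6,log=z}
step 8 deliver 3→2: —
step 9 deliver 2→0: 0={foll,b=6,log=-}
step 10 deliver 0→2: —
step 11 propose(2,'y'): —
step 12 deliver 2→1: 1={foll,b=6,log=z}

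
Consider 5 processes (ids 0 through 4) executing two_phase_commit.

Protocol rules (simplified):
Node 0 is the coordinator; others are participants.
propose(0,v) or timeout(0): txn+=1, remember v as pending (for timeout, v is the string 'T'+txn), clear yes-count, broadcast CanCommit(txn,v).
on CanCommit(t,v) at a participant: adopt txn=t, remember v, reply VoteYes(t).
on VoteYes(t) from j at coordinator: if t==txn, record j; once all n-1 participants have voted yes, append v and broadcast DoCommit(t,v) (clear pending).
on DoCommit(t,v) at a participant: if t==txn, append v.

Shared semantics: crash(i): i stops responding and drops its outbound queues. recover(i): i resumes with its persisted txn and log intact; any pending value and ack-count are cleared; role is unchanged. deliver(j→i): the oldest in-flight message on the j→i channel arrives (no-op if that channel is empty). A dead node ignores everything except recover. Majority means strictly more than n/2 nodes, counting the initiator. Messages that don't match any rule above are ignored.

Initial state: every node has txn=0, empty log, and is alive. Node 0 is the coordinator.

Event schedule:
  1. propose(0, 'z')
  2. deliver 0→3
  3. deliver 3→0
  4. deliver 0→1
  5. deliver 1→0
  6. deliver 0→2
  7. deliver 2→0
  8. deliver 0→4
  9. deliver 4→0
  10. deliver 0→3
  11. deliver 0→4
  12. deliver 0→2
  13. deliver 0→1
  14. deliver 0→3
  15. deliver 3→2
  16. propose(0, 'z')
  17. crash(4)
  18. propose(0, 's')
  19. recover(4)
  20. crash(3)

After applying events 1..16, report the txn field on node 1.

1

step 1 propose(0,'z'): 0={coor,t=1,log=-}
step 2 deliver 0→3: 3={part,t=1,log=-}
step 3 deliver 3→0: —
step 4 deliver 0→1: 1={part,t=1,log=-}
step 5 deliver 1→0: —
step 6 deliver 0→2: 2={part,t=1,log=-}
step 7 deliver 2→0: —
step 8 deliver 0→4: 4={part,t=1,log=-}
step 9 deliver 4→0: 0={coor,t=1,log=z}
step 10 deliver 0→3: 3={part,t=1,log=z}
step 11 deliver 0→4: 4={part,t=1,log=z}
step 12 deliver 0→2: 2={part,t=1,log=z}
step 13 deliver 0→1: 1={part,t=1,log=z}
step 14 deliver 0→3: —
step 15 deliver 3→2: —
step 16 propose(0,'z'): 0={coor,t=2,log=z}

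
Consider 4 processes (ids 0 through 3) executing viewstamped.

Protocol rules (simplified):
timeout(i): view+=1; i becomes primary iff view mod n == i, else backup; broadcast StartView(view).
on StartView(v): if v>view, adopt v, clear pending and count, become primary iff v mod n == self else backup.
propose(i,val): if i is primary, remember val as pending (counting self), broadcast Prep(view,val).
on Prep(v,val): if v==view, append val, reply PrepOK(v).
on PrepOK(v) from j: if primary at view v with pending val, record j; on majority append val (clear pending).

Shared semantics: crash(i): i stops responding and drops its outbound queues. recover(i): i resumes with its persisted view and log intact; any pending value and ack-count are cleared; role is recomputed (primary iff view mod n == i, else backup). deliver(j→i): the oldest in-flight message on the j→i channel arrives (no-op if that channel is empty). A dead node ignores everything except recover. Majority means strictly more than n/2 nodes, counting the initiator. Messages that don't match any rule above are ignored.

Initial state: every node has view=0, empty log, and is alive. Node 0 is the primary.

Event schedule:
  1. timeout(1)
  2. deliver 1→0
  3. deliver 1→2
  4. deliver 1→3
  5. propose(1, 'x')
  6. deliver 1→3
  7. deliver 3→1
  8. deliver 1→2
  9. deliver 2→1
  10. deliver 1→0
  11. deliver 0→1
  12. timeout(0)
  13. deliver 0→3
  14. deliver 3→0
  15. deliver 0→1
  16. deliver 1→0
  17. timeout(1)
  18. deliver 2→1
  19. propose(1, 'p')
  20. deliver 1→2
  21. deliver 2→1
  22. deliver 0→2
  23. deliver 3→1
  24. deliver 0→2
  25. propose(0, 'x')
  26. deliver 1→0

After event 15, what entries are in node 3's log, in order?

1. timeout(1):  <1:prim v1 ->
2. deliver 1→0:  <0:back v1 ->
3. deliver 1→2:  <2:back v1 ->
4. deliver 1→3:  <3:back v1 ->
5. propose(1,'x'):  nop
6. deliver 1→3:  <3:back v1 x>
7. deliver 3→1:  nop
8. deliver 1→2:  <2:back v1 x>
9. deliver 2→1:  <1:prim v1 x>
10. deliver 1→0:  <0:back v1 x>
11. deliver 0→1:  nop
12. timeout(0):  <0:back v2 x>
13. deliver 0→3:  <3:back v2 x>
14. deliver 3→0:  nop
15. deliver 0→1:  <1:back v2 x>

x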